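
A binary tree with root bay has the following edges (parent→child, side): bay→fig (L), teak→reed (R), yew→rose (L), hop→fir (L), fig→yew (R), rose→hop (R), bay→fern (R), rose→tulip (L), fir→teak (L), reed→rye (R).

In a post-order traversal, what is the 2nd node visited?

Post-order visits the left subtree, then the right subtree, then the node.
At bay: go left to fig.
  At fig: no left child.
  At fig: go right to yew.
    At yew: go left to rose.
      At rose: go left to tulip.
        tulip is a leaf — visit tulip.
      At rose: go right to hop.
        At hop: go left to fir.
          At fir: go left to teak.
            At teak: no left child.
            At teak: go right to reed.
              At reed: no left child.
              At reed: go right to rye.
                rye is a leaf — visit rye.
              Visit reed.
            Visit teak.
          At fir: no right child.
          Visit fir.
        At hop: no right child.
        Visit hop.
      Visit rose.
    At yew: no right child.
    Visit yew.
  Visit fig.
At bay: go right to fern.
  fern is a leaf — visit fern.
Visit bay.
Full post-order sequence: tulip, rye, reed, teak, fir, hop, rose, yew, fig, fern, bay.

rye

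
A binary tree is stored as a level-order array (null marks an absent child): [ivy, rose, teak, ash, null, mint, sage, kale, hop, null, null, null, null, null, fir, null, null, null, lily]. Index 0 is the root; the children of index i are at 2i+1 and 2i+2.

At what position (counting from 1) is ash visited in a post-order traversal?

Post-order visits the left subtree, then the right subtree, then the node.
At ivy: go left to rose.
  At rose: go left to ash.
    At ash: go left to kale.
      kale is a leaf — visit kale.
    At ash: go right to hop.
      At hop: no left child.
      At hop: go right to lily.
        lily is a leaf — visit lily.
      Visit hop.
    Visit ash.
  At rose: no right child.
  Visit rose.
At ivy: go right to teak.
  At teak: go left to mint.
    mint is a leaf — visit mint.
  At teak: go right to sage.
    At sage: no left child.
    At sage: go right to fir.
      fir is a leaf — visit fir.
    Visit sage.
  Visit teak.
Visit ivy.
Full post-order sequence: kale, lily, hop, ash, rose, mint, fir, sage, teak, ivy.

4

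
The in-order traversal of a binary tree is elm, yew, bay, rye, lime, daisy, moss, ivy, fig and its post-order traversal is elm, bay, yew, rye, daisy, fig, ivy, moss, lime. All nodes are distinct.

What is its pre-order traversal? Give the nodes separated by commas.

lime, rye, yew, elm, bay, moss, daisy, ivy, fig

The last element of post-order is the root; it splits in-order into left and right subtrees.
Root lime: left subtree has 4 nodes {elm, yew, bay, rye}, right has 4 {daisy, moss, ivy, fig}.
  Root rye: left subtree has 3 nodes {elm, yew, bay}, right has 0 { }.
    Root yew: left subtree has 1 node {elm}, right has 1 {bay}.
  Root moss: left subtree has 1 node {daisy}, right has 2 {ivy, fig}.
    Root ivy: left subtree has 0 nodes { }, right has 1 {fig}.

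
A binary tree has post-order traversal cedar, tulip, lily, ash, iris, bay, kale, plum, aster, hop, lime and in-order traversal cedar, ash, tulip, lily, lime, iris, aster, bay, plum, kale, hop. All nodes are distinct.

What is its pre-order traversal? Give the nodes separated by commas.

lime, ash, cedar, lily, tulip, hop, aster, iris, plum, bay, kale

The last element of post-order is the root; it splits in-order into left and right subtrees.
Root lime: left subtree has 4 nodes {cedar, ash, tulip, lily}, right has 6 {iris, aster, bay, plum, kale, hop}.
  Root ash: left subtree has 1 node {cedar}, right has 2 {tulip, lily}.
    Root lily: left subtree has 1 node {tulip}, right has 0 { }.
  Root hop: left subtree has 5 nodes {iris, aster, bay, plum, kale}, right has 0 { }.
    Root aster: left subtree has 1 node {iris}, right has 3 {bay, plum, kale}.
      Root plum: left subtree has 1 node {bay}, right has 1 {kale}.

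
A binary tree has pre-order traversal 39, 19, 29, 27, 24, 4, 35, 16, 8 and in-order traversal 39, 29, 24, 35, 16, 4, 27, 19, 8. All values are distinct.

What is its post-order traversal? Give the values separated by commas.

16, 35, 4, 24, 27, 29, 8, 19, 39

The first element of pre-order is the root; it splits in-order into left and right subtrees.
Root 39: left subtree has 0 nodes { }, right has 8 {29, 24, 35, 16, 4, 27, 19, 8}.
  Root 19: left subtree has 6 nodes {29, 24, 35, 16, 4, 27}, right has 1 {8}.
    Root 29: left subtree has 0 nodes { }, right has 5 {24, 35, 16, 4, 27}.
      Root 27: left subtree has 4 nodes {24, 35, 16, 4}, right has 0 { }.
        Root 24: left subtree has 0 nodes { }, right has 3 {35, 16, 4}.
          Root 4: left subtree has 2 nodes {35, 16}, right has 0 { }.
            Root 35: left subtree has 0 nodes { }, right has 1 {16}.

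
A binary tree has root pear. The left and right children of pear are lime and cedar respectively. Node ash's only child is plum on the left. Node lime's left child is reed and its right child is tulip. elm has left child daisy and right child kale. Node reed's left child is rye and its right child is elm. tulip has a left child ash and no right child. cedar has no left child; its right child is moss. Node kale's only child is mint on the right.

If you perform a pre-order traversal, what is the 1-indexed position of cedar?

12

Pre-order visits the node, then its left subtree, then its right subtree.
Visit pear.
At pear: go left to lime.
  Visit lime.
  At lime: go left to reed.
    Visit reed.
    At reed: go left to rye.
      rye is a leaf — visit rye.
    At reed: go right to elm.
      Visit elm.
      At elm: go left to daisy.
        daisy is a leaf — visit daisy.
      At elm: go right to kale.
        Visit kale.
        At kale: no left child.
        At kale: go right to mint.
          mint is a leaf — visit mint.
  At lime: go right to tulip.
    Visit tulip.
    At tulip: go left to ash.
      Visit ash.
      At ash: go left to plum.
        plum is a leaf — visit plum.
      At ash: no right child.
    At tulip: no right child.
At pear: go right to cedar.
  Visit cedar.
  At cedar: no left child.
  At cedar: go right to moss.
    moss is a leaf — visit moss.
Full pre-order sequence: pear, lime, reed, rye, elm, daisy, kale, mint, tulip, ash, plum, cedar, moss.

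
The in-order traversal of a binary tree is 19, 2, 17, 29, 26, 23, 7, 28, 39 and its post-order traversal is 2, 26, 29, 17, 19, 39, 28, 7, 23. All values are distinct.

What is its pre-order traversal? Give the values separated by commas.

23, 19, 17, 2, 29, 26, 7, 28, 39

The last element of post-order is the root; it splits in-order into left and right subtrees.
Root 23: left subtree has 5 nodes {19, 2, 17, 29, 26}, right has 3 {7, 28, 39}.
  Root 19: left subtree has 0 nodes { }, right has 4 {2, 17, 29, 26}.
    Root 17: left subtree has 1 node {2}, right has 2 {29, 26}.
      Root 29: left subtree has 0 nodes { }, right has 1 {26}.
  Root 7: left subtree has 0 nodes { }, right has 2 {28, 39}.
    Root 28: left subtree has 0 nodes { }, right has 1 {39}.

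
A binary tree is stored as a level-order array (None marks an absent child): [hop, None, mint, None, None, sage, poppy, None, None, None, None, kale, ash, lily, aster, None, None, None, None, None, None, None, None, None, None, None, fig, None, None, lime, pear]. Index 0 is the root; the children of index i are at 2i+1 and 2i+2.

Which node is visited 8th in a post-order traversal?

aster

Post-order visits the left subtree, then the right subtree, then the node.
At hop: no left child.
At hop: go right to mint.
  At mint: go left to sage.
    At sage: go left to kale.
      kale is a leaf — visit kale.
    At sage: go right to ash.
      At ash: no left child.
      At ash: go right to fig.
        fig is a leaf — visit fig.
      Visit ash.
    Visit sage.
  At mint: go right to poppy.
    At poppy: go left to lily.
      lily is a leaf — visit lily.
    At poppy: go right to aster.
      At aster: go left to lime.
        lime is a leaf — visit lime.
      At aster: go right to pear.
        pear is a leaf — visit pear.
      Visit aster.
    Visit poppy.
  Visit mint.
Visit hop.
Full post-order sequence: kale, fig, ash, sage, lily, lime, pear, aster, poppy, mint, hop.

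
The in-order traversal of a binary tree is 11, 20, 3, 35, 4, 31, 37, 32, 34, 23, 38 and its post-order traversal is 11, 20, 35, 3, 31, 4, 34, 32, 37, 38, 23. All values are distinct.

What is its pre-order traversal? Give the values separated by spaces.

The last element of post-order is the root; it splits in-order into left and right subtrees.
Root 23: left subtree has 9 nodes {11, 20, 3, 35, 4, 31, 37, 32, 34}, right has 1 {38}.
  Root 37: left subtree has 6 nodes {11, 20, 3, 35, 4, 31}, right has 2 {32, 34}.
    Root 4: left subtree has 4 nodes {11, 20, 3, 35}, right has 1 {31}.
      Root 3: left subtree has 2 nodes {11, 20}, right has 1 {35}.
        Root 20: left subtree has 1 node {11}, right has 0 { }.
    Root 32: left subtree has 0 nodes { }, right has 1 {34}.

23 37 4 3 20 11 35 31 32 34 38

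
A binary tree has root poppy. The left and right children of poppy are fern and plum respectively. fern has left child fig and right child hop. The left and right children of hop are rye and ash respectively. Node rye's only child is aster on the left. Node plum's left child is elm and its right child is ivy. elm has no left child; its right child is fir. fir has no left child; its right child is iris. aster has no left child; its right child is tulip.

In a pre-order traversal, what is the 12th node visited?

Pre-order visits the node, then its left subtree, then its right subtree.
Visit poppy.
At poppy: go left to fern.
  Visit fern.
  At fern: go left to fig.
    fig is a leaf — visit fig.
  At fern: go right to hop.
    Visit hop.
    At hop: go left to rye.
      Visit rye.
      At rye: go left to aster.
        Visit aster.
        At aster: no left child.
        At aster: go right to tulip.
          tulip is a leaf — visit tulip.
      At rye: no right child.
    At hop: go right to ash.
      ash is a leaf — visit ash.
At poppy: go right to plum.
  Visit plum.
  At plum: go left to elm.
    Visit elm.
    At elm: no left child.
    At elm: go right to fir.
      Visit fir.
      At fir: no left child.
      At fir: go right to iris.
        iris is a leaf — visit iris.
  At plum: go right to ivy.
    ivy is a leaf — visit ivy.
Full pre-order sequence: poppy, fern, fig, hop, rye, aster, tulip, ash, plum, elm, fir, iris, ivy.

iris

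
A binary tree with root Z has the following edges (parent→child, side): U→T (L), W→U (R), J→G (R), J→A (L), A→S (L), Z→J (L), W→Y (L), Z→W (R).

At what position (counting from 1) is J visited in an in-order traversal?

In-order visits the left subtree, then the node, then the right subtree.
At Z: go left to J.
  At J: go left to A.
    At A: go left to S.
      S is a leaf — visit S.
    Visit A.
    At A: no right child.
  Visit J.
  At J: go right to G.
    G is a leaf — visit G.
Visit Z.
At Z: go right to W.
  At W: go left to Y.
    Y is a leaf — visit Y.
  Visit W.
  At W: go right to U.
    At U: go left to T.
      T is a leaf — visit T.
    Visit U.
    At U: no right child.
Full in-order sequence: S, A, J, G, Z, Y, W, T, U.

3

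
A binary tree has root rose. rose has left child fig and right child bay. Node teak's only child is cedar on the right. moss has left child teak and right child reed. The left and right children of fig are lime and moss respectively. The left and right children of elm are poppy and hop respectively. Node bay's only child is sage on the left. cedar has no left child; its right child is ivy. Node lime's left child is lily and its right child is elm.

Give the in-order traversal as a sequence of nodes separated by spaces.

lily lime poppy elm hop fig teak cedar ivy moss reed rose sage bay

In-order visits the left subtree, then the node, then the right subtree.
At rose: go left to fig.
  At fig: go left to lime.
    At lime: go left to lily.
      lily is a leaf — visit lily.
    Visit lime.
    At lime: go right to elm.
      At elm: go left to poppy.
        poppy is a leaf — visit poppy.
      Visit elm.
      At elm: go right to hop.
        hop is a leaf — visit hop.
  Visit fig.
  At fig: go right to moss.
    At moss: go left to teak.
      At teak: no left child.
      Visit teak.
      At teak: go right to cedar.
        At cedar: no left child.
        Visit cedar.
        At cedar: go right to ivy.
          ivy is a leaf — visit ivy.
    Visit moss.
    At moss: go right to reed.
      reed is a leaf — visit reed.
Visit rose.
At rose: go right to bay.
  At bay: go left to sage.
    sage is a leaf — visit sage.
  Visit bay.
  At bay: no right child.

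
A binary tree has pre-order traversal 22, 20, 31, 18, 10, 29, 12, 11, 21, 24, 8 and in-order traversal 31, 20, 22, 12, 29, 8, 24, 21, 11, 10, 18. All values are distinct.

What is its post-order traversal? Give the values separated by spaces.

The first element of pre-order is the root; it splits in-order into left and right subtrees.
Root 22: left subtree has 2 nodes {31, 20}, right has 8 {12, 29, 8, 24, 21, 11, 10, 18}.
  Root 20: left subtree has 1 node {31}, right has 0 { }.
  Root 18: left subtree has 7 nodes {12, 29, 8, 24, 21, 11, 10}, right has 0 { }.
    Root 10: left subtree has 6 nodes {12, 29, 8, 24, 21, 11}, right has 0 { }.
      Root 29: left subtree has 1 node {12}, right has 4 {8, 24, 21, 11}.
        Root 11: left subtree has 3 nodes {8, 24, 21}, right has 0 { }.
          Root 21: left subtree has 2 nodes {8, 24}, right has 0 { }.
            Root 24: left subtree has 1 node {8}, right has 0 { }.

31 20 12 8 24 21 11 29 10 18 22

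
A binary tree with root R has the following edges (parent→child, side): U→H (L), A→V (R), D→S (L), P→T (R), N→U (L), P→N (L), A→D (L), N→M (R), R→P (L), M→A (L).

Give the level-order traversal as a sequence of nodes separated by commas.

Level-order visits nodes level by level from the root, left to right within each level.
Level 0: R
Level 1: P
Level 2: N, T
Level 3: U, M
Level 4: H, A
Level 5: D, V
Level 6: S

R, P, N, T, U, M, H, A, D, V, S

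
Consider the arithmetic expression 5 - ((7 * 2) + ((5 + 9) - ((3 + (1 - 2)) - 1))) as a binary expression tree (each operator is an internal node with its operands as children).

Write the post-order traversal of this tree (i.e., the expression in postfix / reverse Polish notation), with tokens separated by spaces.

5 7 2 * 5 9 + 3 1 2 - + 1 - - + -

Post-order on an expression tree gives postfix notation: for each operator, emit left operand, right operand, then the operator.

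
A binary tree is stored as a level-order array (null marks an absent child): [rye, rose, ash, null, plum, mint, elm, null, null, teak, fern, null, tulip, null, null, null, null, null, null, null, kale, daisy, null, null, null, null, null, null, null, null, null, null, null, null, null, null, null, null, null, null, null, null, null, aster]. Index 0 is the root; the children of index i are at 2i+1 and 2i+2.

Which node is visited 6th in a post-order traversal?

plum

Post-order visits the left subtree, then the right subtree, then the node.
At rye: go left to rose.
  At rose: no left child.
  At rose: go right to plum.
    At plum: go left to teak.
      At teak: no left child.
      At teak: go right to kale.
        kale is a leaf — visit kale.
      Visit teak.
    At plum: go right to fern.
      At fern: go left to daisy.
        At daisy: go left to aster.
          aster is a leaf — visit aster.
        At daisy: no right child.
        Visit daisy.
      At fern: no right child.
      Visit fern.
    Visit plum.
  Visit rose.
At rye: go right to ash.
  At ash: go left to mint.
    At mint: no left child.
    At mint: go right to tulip.
      tulip is a leaf — visit tulip.
    Visit mint.
  At ash: go right to elm.
    elm is a leaf — visit elm.
  Visit ash.
Visit rye.
Full post-order sequence: kale, teak, aster, daisy, fern, plum, rose, tulip, mint, elm, ash, rye.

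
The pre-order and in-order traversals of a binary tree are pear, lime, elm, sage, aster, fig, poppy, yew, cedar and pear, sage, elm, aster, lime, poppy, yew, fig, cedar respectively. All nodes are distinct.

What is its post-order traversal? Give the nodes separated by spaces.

sage aster elm yew poppy cedar fig lime pear

The first element of pre-order is the root; it splits in-order into left and right subtrees.
Root pear: left subtree has 0 nodes { }, right has 8 {sage, elm, aster, lime, poppy, yew, fig, cedar}.
  Root lime: left subtree has 3 nodes {sage, elm, aster}, right has 4 {poppy, yew, fig, cedar}.
    Root elm: left subtree has 1 node {sage}, right has 1 {aster}.
    Root fig: left subtree has 2 nodes {poppy, yew}, right has 1 {cedar}.
      Root poppy: left subtree has 0 nodes { }, right has 1 {yew}.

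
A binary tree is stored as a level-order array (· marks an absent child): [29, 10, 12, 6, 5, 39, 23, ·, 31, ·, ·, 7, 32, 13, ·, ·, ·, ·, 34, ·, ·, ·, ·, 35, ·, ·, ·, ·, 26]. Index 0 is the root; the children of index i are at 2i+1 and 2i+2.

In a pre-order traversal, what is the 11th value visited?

32

Pre-order visits the node, then its left subtree, then its right subtree.
Visit 29.
At 29: go left to 10.
  Visit 10.
  At 10: go left to 6.
    Visit 6.
    At 6: no left child.
    At 6: go right to 31.
      Visit 31.
      At 31: no left child.
      At 31: go right to 34.
        34 is a leaf — visit 34.
  At 10: go right to 5.
    5 is a leaf — visit 5.
At 29: go right to 12.
  Visit 12.
  At 12: go left to 39.
    Visit 39.
    At 39: go left to 7.
      Visit 7.
      At 7: go left to 35.
        35 is a leaf — visit 35.
      At 7: no right child.
    At 39: go right to 32.
      32 is a leaf — visit 32.
  At 12: go right to 23.
    Visit 23.
    At 23: go left to 13.
      Visit 13.
      At 13: no left child.
      At 13: go right to 26.
        26 is a leaf — visit 26.
    At 23: no right child.
Full pre-order sequence: 29, 10, 6, 31, 34, 5, 12, 39, 7, 35, 32, 23, 13, 26.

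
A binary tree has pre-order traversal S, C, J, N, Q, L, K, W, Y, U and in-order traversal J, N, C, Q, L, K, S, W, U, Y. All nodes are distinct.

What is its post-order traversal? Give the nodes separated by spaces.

N J K L Q C U Y W S

The first element of pre-order is the root; it splits in-order into left and right subtrees.
Root S: left subtree has 6 nodes {J, N, C, Q, L, K}, right has 3 {W, U, Y}.
  Root C: left subtree has 2 nodes {J, N}, right has 3 {Q, L, K}.
    Root J: left subtree has 0 nodes { }, right has 1 {N}.
    Root Q: left subtree has 0 nodes { }, right has 2 {L, K}.
      Root L: left subtree has 0 nodes { }, right has 1 {K}.
  Root W: left subtree has 0 nodes { }, right has 2 {U, Y}.
    Root Y: left subtree has 1 node {U}, right has 0 { }.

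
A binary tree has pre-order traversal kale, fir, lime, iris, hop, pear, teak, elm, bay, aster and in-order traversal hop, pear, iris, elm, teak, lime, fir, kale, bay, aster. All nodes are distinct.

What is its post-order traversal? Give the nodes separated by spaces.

The first element of pre-order is the root; it splits in-order into left and right subtrees.
Root kale: left subtree has 7 nodes {hop, pear, iris, elm, teak, lime, fir}, right has 2 {bay, aster}.
  Root fir: left subtree has 6 nodes {hop, pear, iris, elm, teak, lime}, right has 0 { }.
    Root lime: left subtree has 5 nodes {hop, pear, iris, elm, teak}, right has 0 { }.
      Root iris: left subtree has 2 nodes {hop, pear}, right has 2 {elm, teak}.
        Root hop: left subtree has 0 nodes { }, right has 1 {pear}.
        Root teak: left subtree has 1 node {elm}, right has 0 { }.
  Root bay: left subtree has 0 nodes { }, right has 1 {aster}.

pear hop elm teak iris lime fir aster bay kale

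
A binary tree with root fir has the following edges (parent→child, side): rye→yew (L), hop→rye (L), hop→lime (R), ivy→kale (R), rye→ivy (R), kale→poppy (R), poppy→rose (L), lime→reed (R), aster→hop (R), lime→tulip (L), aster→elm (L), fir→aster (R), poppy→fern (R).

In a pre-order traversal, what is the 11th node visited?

Pre-order visits the node, then its left subtree, then its right subtree.
Visit fir.
At fir: no left child.
At fir: go right to aster.
  Visit aster.
  At aster: go left to elm.
    elm is a leaf — visit elm.
  At aster: go right to hop.
    Visit hop.
    At hop: go left to rye.
      Visit rye.
      At rye: go left to yew.
        yew is a leaf — visit yew.
      At rye: go right to ivy.
        Visit ivy.
        At ivy: no left child.
        At ivy: go right to kale.
          Visit kale.
          At kale: no left child.
          At kale: go right to poppy.
            Visit poppy.
            At poppy: go left to rose.
              rose is a leaf — visit rose.
            At poppy: go right to fern.
              fern is a leaf — visit fern.
    At hop: go right to lime.
      Visit lime.
      At lime: go left to tulip.
        tulip is a leaf — visit tulip.
      At lime: go right to reed.
        reed is a leaf — visit reed.
Full pre-order sequence: fir, aster, elm, hop, rye, yew, ivy, kale, poppy, rose, fern, lime, tulip, reed.

fern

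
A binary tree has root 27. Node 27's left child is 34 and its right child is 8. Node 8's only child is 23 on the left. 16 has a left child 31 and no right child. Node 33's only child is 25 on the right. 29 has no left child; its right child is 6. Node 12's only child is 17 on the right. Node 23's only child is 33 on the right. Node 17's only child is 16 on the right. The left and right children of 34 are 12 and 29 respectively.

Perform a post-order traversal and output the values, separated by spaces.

31 16 17 12 6 29 34 25 33 23 8 27

Post-order visits the left subtree, then the right subtree, then the node.
At 27: go left to 34.
  At 34: go left to 12.
    At 12: no left child.
    At 12: go right to 17.
      At 17: no left child.
      At 17: go right to 16.
        At 16: go left to 31.
          31 is a leaf — visit 31.
        At 16: no right child.
        Visit 16.
      Visit 17.
    Visit 12.
  At 34: go right to 29.
    At 29: no left child.
    At 29: go right to 6.
      6 is a leaf — visit 6.
    Visit 29.
  Visit 34.
At 27: go right to 8.
  At 8: go left to 23.
    At 23: no left child.
    At 23: go right to 33.
      At 33: no left child.
      At 33: go right to 25.
        25 is a leaf — visit 25.
      Visit 33.
    Visit 23.
  At 8: no right child.
  Visit 8.
Visit 27.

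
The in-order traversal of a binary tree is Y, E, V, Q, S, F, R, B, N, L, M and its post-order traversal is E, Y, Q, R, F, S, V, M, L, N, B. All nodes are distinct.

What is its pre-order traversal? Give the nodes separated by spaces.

B V Y E S Q F R N L M

The last element of post-order is the root; it splits in-order into left and right subtrees.
Root B: left subtree has 7 nodes {Y, E, V, Q, S, F, R}, right has 3 {N, L, M}.
  Root V: left subtree has 2 nodes {Y, E}, right has 4 {Q, S, F, R}.
    Root Y: left subtree has 0 nodes { }, right has 1 {E}.
    Root S: left subtree has 1 node {Q}, right has 2 {F, R}.
      Root F: left subtree has 0 nodes { }, right has 1 {R}.
  Root N: left subtree has 0 nodes { }, right has 2 {L, M}.
    Root L: left subtree has 0 nodes { }, right has 1 {M}.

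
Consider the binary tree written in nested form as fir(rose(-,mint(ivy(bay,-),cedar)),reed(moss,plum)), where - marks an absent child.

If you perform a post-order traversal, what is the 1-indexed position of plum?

Post-order visits the left subtree, then the right subtree, then the node.
At fir: go left to rose.
  At rose: no left child.
  At rose: go right to mint.
    At mint: go left to ivy.
      At ivy: go left to bay.
        bay is a leaf — visit bay.
      At ivy: no right child.
      Visit ivy.
    At mint: go right to cedar.
      cedar is a leaf — visit cedar.
    Visit mint.
  Visit rose.
At fir: go right to reed.
  At reed: go left to moss.
    moss is a leaf — visit moss.
  At reed: go right to plum.
    plum is a leaf — visit plum.
  Visit reed.
Visit fir.
Full post-order sequence: bay, ivy, cedar, mint, rose, moss, plum, reed, fir.

7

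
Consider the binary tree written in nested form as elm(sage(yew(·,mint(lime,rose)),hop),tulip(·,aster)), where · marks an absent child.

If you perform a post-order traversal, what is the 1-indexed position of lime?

1

Post-order visits the left subtree, then the right subtree, then the node.
At elm: go left to sage.
  At sage: go left to yew.
    At yew: no left child.
    At yew: go right to mint.
      At mint: go left to lime.
        lime is a leaf — visit lime.
      At mint: go right to rose.
        rose is a leaf — visit rose.
      Visit mint.
    Visit yew.
  At sage: go right to hop.
    hop is a leaf — visit hop.
  Visit sage.
At elm: go right to tulip.
  At tulip: no left child.
  At tulip: go right to aster.
    aster is a leaf — visit aster.
  Visit tulip.
Visit elm.
Full post-order sequence: lime, rose, mint, yew, hop, sage, aster, tulip, elm.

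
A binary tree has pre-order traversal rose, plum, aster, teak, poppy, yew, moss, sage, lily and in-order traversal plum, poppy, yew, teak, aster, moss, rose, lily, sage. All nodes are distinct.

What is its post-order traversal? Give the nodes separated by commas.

yew, poppy, teak, moss, aster, plum, lily, sage, rose

The first element of pre-order is the root; it splits in-order into left and right subtrees.
Root rose: left subtree has 6 nodes {plum, poppy, yew, teak, aster, moss}, right has 2 {lily, sage}.
  Root plum: left subtree has 0 nodes { }, right has 5 {poppy, yew, teak, aster, moss}.
    Root aster: left subtree has 3 nodes {poppy, yew, teak}, right has 1 {moss}.
      Root teak: left subtree has 2 nodes {poppy, yew}, right has 0 { }.
        Root poppy: left subtree has 0 nodes { }, right has 1 {yew}.
  Root sage: left subtree has 1 node {lily}, right has 0 { }.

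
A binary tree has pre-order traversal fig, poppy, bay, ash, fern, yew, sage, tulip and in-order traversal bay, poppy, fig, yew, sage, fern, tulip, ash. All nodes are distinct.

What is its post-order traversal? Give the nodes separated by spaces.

bay poppy sage yew tulip fern ash fig

The first element of pre-order is the root; it splits in-order into left and right subtrees.
Root fig: left subtree has 2 nodes {bay, poppy}, right has 5 {yew, sage, fern, tulip, ash}.
  Root poppy: left subtree has 1 node {bay}, right has 0 { }.
  Root ash: left subtree has 4 nodes {yew, sage, fern, tulip}, right has 0 { }.
    Root fern: left subtree has 2 nodes {yew, sage}, right has 1 {tulip}.
      Root yew: left subtree has 0 nodes { }, right has 1 {sage}.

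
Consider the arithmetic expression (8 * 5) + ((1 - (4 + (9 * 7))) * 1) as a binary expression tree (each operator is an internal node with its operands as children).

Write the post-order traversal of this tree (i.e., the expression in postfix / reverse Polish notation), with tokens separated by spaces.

8 5 * 1 4 9 7 * + - 1 * +

Post-order on an expression tree gives postfix notation: for each operator, emit left operand, right operand, then the operator.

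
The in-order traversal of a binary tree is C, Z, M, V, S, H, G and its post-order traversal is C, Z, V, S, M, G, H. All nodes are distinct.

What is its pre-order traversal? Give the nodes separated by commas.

The last element of post-order is the root; it splits in-order into left and right subtrees.
Root H: left subtree has 5 nodes {C, Z, M, V, S}, right has 1 {G}.
  Root M: left subtree has 2 nodes {C, Z}, right has 2 {V, S}.
    Root Z: left subtree has 1 node {C}, right has 0 { }.
    Root S: left subtree has 1 node {V}, right has 0 { }.

H, M, Z, C, S, V, G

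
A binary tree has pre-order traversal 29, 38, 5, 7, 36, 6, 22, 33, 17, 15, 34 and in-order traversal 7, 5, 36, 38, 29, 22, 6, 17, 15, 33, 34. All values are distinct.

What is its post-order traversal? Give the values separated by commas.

The first element of pre-order is the root; it splits in-order into left and right subtrees.
Root 29: left subtree has 4 nodes {7, 5, 36, 38}, right has 6 {22, 6, 17, 15, 33, 34}.
  Root 38: left subtree has 3 nodes {7, 5, 36}, right has 0 { }.
    Root 5: left subtree has 1 node {7}, right has 1 {36}.
  Root 6: left subtree has 1 node {22}, right has 4 {17, 15, 33, 34}.
    Root 33: left subtree has 2 nodes {17, 15}, right has 1 {34}.
      Root 17: left subtree has 0 nodes { }, right has 1 {15}.

7, 36, 5, 38, 22, 15, 17, 34, 33, 6, 29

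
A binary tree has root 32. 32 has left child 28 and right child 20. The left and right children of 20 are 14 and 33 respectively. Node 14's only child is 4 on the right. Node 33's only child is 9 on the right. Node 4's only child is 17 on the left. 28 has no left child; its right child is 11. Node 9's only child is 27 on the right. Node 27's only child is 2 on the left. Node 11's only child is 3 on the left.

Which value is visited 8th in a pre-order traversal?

17

Pre-order visits the node, then its left subtree, then its right subtree.
Visit 32.
At 32: go left to 28.
  Visit 28.
  At 28: no left child.
  At 28: go right to 11.
    Visit 11.
    At 11: go left to 3.
      3 is a leaf — visit 3.
    At 11: no right child.
At 32: go right to 20.
  Visit 20.
  At 20: go left to 14.
    Visit 14.
    At 14: no left child.
    At 14: go right to 4.
      Visit 4.
      At 4: go left to 17.
        17 is a leaf — visit 17.
      At 4: no right child.
  At 20: go right to 33.
    Visit 33.
    At 33: no left child.
    At 33: go right to 9.
      Visit 9.
      At 9: no left child.
      At 9: go right to 27.
        Visit 27.
        At 27: go left to 2.
          2 is a leaf — visit 2.
        At 27: no right child.
Full pre-order sequence: 32, 28, 11, 3, 20, 14, 4, 17, 33, 9, 27, 2.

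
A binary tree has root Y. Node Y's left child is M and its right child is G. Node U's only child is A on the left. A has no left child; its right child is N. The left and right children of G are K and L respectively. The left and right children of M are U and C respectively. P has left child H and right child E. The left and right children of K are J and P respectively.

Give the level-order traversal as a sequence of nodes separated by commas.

Level-order visits nodes level by level from the root, left to right within each level.
Level 0: Y
Level 1: M, G
Level 2: U, C, K, L
Level 3: A, J, P
Level 4: N, H, E

Y, M, G, U, C, K, L, A, J, P, N, H, E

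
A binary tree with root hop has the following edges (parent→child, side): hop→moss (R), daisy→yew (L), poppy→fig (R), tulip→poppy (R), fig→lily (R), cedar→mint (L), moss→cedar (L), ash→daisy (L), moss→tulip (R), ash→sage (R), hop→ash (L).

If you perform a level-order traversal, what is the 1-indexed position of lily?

Level-order visits nodes level by level from the root, left to right within each level.
Level 0: hop
Level 1: ash, moss
Level 2: daisy, sage, cedar, tulip
Level 3: yew, mint, poppy
Level 4: fig
Level 5: lily
Full level-order sequence: hop, ash, moss, daisy, sage, cedar, tulip, yew, mint, poppy, fig, lily.

12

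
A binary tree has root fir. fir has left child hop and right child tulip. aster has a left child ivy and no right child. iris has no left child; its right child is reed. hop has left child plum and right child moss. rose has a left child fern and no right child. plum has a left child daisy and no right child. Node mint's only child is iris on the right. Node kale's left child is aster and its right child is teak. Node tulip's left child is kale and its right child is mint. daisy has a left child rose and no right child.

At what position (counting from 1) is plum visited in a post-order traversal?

4

Post-order visits the left subtree, then the right subtree, then the node.
At fir: go left to hop.
  At hop: go left to plum.
    At plum: go left to daisy.
      At daisy: go left to rose.
        At rose: go left to fern.
          fern is a leaf — visit fern.
        At rose: no right child.
        Visit rose.
      At daisy: no right child.
      Visit daisy.
    At plum: no right child.
    Visit plum.
  At hop: go right to moss.
    moss is a leaf — visit moss.
  Visit hop.
At fir: go right to tulip.
  At tulip: go left to kale.
    At kale: go left to aster.
      At aster: go left to ivy.
        ivy is a leaf — visit ivy.
      At aster: no right child.
      Visit aster.
    At kale: go right to teak.
      teak is a leaf — visit teak.
    Visit kale.
  At tulip: go right to mint.
    At mint: no left child.
    At mint: go right to iris.
      At iris: no left child.
      At iris: go right to reed.
        reed is a leaf — visit reed.
      Visit iris.
    Visit mint.
  Visit tulip.
Visit fir.
Full post-order sequence: fern, rose, daisy, plum, moss, hop, ivy, aster, teak, kale, reed, iris, mint, tulip, fir.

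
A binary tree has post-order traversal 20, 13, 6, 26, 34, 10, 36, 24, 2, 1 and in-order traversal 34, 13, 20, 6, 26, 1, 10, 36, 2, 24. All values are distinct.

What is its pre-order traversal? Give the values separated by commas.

1, 34, 26, 6, 13, 20, 2, 36, 10, 24

The last element of post-order is the root; it splits in-order into left and right subtrees.
Root 1: left subtree has 5 nodes {34, 13, 20, 6, 26}, right has 4 {10, 36, 2, 24}.
  Root 34: left subtree has 0 nodes { }, right has 4 {13, 20, 6, 26}.
    Root 26: left subtree has 3 nodes {13, 20, 6}, right has 0 { }.
      Root 6: left subtree has 2 nodes {13, 20}, right has 0 { }.
        Root 13: left subtree has 0 nodes { }, right has 1 {20}.
  Root 2: left subtree has 2 nodes {10, 36}, right has 1 {24}.
    Root 36: left subtree has 1 node {10}, right has 0 { }.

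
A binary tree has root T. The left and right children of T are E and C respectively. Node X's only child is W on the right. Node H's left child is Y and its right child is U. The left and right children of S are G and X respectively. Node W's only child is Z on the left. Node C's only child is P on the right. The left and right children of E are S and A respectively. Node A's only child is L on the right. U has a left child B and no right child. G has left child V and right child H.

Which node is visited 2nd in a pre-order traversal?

E

Pre-order visits the node, then its left subtree, then its right subtree.
Visit T.
At T: go left to E.
  Visit E.
  At E: go left to S.
    Visit S.
    At S: go left to G.
      Visit G.
      At G: go left to V.
        V is a leaf — visit V.
      At G: go right to H.
        Visit H.
        At H: go left to Y.
          Y is a leaf — visit Y.
        At H: go right to U.
          Visit U.
          At U: go left to B.
            B is a leaf — visit B.
          At U: no right child.
    At S: go right to X.
      Visit X.
      At X: no left child.
      At X: go right to W.
        Visit W.
        At W: go left to Z.
          Z is a leaf — visit Z.
        At W: no right child.
  At E: go right to A.
    Visit A.
    At A: no left child.
    At A: go right to L.
      L is a leaf — visit L.
At T: go right to C.
  Visit C.
  At C: no left child.
  At C: go right to P.
    P is a leaf — visit P.
Full pre-order sequence: T, E, S, G, V, H, Y, U, B, X, W, Z, A, L, C, P.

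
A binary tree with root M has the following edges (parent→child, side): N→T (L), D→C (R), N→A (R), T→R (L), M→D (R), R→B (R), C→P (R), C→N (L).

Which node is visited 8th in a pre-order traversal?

A

Pre-order visits the node, then its left subtree, then its right subtree.
Visit M.
At M: no left child.
At M: go right to D.
  Visit D.
  At D: no left child.
  At D: go right to C.
    Visit C.
    At C: go left to N.
      Visit N.
      At N: go left to T.
        Visit T.
        At T: go left to R.
          Visit R.
          At R: no left child.
          At R: go right to B.
            B is a leaf — visit B.
        At T: no right child.
      At N: go right to A.
        A is a leaf — visit A.
    At C: go right to P.
      P is a leaf — visit P.
Full pre-order sequence: M, D, C, N, T, R, B, A, P.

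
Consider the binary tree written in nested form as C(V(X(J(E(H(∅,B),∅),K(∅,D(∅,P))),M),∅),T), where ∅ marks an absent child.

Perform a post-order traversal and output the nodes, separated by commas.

B, H, E, P, D, K, J, M, X, V, T, C

Post-order visits the left subtree, then the right subtree, then the node.
At C: go left to V.
  At V: go left to X.
    At X: go left to J.
      At J: go left to E.
        At E: go left to H.
          At H: no left child.
          At H: go right to B.
            B is a leaf — visit B.
          Visit H.
        At E: no right child.
        Visit E.
      At J: go right to K.
        At K: no left child.
        At K: go right to D.
          At D: no left child.
          At D: go right to P.
            P is a leaf — visit P.
          Visit D.
        Visit K.
      Visit J.
    At X: go right to M.
      M is a leaf — visit M.
    Visit X.
  At V: no right child.
  Visit V.
At C: go right to T.
  T is a leaf — visit T.
Visit C.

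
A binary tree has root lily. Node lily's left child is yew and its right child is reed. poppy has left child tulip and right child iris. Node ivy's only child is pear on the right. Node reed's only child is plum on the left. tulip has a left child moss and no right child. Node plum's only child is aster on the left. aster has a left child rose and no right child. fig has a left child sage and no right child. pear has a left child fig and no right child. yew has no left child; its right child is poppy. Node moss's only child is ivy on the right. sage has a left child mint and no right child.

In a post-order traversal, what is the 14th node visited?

Post-order visits the left subtree, then the right subtree, then the node.
At lily: go left to yew.
  At yew: no left child.
  At yew: go right to poppy.
    At poppy: go left to tulip.
      At tulip: go left to moss.
        At moss: no left child.
        At moss: go right to ivy.
          At ivy: no left child.
          At ivy: go right to pear.
            At pear: go left to fig.
              At fig: go left to sage.
                At sage: go left to mint.
                  mint is a leaf — visit mint.
                At sage: no right child.
                Visit sage.
              At fig: no right child.
              Visit fig.
            At pear: no right child.
            Visit pear.
          Visit ivy.
        Visit moss.
      At tulip: no right child.
      Visit tulip.
    At poppy: go right to iris.
      iris is a leaf — visit iris.
    Visit poppy.
  Visit yew.
At lily: go right to reed.
  At reed: go left to plum.
    At plum: go left to aster.
      At aster: go left to rose.
        rose is a leaf — visit rose.
      At aster: no right child.
      Visit aster.
    At plum: no right child.
    Visit plum.
  At reed: no right child.
  Visit reed.
Visit lily.
Full post-order sequence: mint, sage, fig, pear, ivy, moss, tulip, iris, poppy, yew, rose, aster, plum, reed, lily.

reed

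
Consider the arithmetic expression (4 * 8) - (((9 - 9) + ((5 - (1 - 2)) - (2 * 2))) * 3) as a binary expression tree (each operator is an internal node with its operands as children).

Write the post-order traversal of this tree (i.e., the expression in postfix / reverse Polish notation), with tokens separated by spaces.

4 8 * 9 9 - 5 1 2 - - 2 2 * - + 3 * -

Post-order on an expression tree gives postfix notation: for each operator, emit left operand, right operand, then the operator.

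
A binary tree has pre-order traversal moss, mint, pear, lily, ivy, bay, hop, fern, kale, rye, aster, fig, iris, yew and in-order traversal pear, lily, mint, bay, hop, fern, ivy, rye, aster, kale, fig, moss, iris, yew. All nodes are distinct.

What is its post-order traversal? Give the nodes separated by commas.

The first element of pre-order is the root; it splits in-order into left and right subtrees.
Root moss: left subtree has 11 nodes {pear, lily, mint, bay, hop, fern, ivy, rye, aster, kale, fig}, right has 2 {iris, yew}.
  Root mint: left subtree has 2 nodes {pear, lily}, right has 8 {bay, hop, fern, ivy, rye, aster, kale, fig}.
    Root pear: left subtree has 0 nodes { }, right has 1 {lily}.
    Root ivy: left subtree has 3 nodes {bay, hop, fern}, right has 4 {rye, aster, kale, fig}.
      Root bay: left subtree has 0 nodes { }, right has 2 {hop, fern}.
        Root hop: left subtree has 0 nodes { }, right has 1 {fern}.
      Root kale: left subtree has 2 nodes {rye, aster}, right has 1 {fig}.
        Root rye: left subtree has 0 nodes { }, right has 1 {aster}.
  Root iris: left subtree has 0 nodes { }, right has 1 {yew}.

lily, pear, fern, hop, bay, aster, rye, fig, kale, ivy, mint, yew, iris, moss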